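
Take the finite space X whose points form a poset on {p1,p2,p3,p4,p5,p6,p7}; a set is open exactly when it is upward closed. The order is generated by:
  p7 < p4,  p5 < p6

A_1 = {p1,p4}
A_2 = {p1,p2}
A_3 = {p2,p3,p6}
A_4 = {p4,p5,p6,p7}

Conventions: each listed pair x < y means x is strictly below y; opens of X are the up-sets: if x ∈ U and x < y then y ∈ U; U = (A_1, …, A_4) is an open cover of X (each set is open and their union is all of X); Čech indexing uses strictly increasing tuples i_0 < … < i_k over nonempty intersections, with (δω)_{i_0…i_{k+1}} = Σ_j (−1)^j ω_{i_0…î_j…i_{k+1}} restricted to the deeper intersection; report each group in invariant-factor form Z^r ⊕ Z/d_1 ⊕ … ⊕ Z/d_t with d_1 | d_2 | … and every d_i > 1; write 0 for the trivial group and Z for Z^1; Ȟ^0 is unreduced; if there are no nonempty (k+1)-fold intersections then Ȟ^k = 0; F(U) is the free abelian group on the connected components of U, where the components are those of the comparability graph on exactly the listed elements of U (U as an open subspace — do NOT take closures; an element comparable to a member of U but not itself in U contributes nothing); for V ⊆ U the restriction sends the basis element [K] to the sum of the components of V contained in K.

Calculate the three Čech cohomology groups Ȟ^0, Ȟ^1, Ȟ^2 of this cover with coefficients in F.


intersection data:
  A12={p1} A14={p4} A23={p2} A34={p6}
components per intersection:
  A1: {p1} {p4}
  A2: {p1} {p2}
  A3: {p2} {p3} {p6}
  A4: {p4,p7} {p5,p6}
  A12: {p1}
  A14: {p4}
  A23: {p2}
  A34: {p6}
C dims 9,4; δ0: rk 4, SNF 1^4
Ȟ^0 = (9 − 4) − 0 = 5, so Ȟ^0 ≅ Z^5
Ȟ^1 = (4 − 0) − 4 = 0, so Ȟ^1 ≅ 0
Ȟ^2 = (0 − 0) − 0 = 0, so Ȟ^2 ≅ 0

Ȟ^0 = Z^5, Ȟ^1 = 0, Ȟ^2 = 0


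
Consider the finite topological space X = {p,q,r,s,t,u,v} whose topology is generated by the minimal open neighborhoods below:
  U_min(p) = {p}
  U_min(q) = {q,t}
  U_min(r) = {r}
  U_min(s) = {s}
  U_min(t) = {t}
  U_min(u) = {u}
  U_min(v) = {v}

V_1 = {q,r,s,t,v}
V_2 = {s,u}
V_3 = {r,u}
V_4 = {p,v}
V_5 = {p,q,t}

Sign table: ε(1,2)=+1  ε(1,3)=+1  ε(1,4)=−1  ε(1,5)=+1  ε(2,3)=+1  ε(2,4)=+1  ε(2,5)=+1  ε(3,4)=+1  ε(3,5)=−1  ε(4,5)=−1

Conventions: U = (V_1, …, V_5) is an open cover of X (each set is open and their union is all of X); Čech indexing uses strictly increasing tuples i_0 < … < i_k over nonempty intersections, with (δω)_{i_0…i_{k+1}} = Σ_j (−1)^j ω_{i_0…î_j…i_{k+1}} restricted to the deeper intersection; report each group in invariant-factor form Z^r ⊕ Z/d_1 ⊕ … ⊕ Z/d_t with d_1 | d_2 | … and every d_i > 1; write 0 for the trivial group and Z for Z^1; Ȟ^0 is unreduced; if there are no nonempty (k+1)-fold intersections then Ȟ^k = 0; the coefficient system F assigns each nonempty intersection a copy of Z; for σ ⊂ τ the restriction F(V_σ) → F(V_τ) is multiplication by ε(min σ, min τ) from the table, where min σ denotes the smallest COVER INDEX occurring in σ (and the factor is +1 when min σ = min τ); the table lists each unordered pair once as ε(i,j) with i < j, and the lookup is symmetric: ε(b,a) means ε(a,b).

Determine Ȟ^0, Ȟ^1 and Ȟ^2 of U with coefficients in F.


cover nerve:
  V12={s} V13={r} V14={v} V15={q,t} V23={u} V45={p}
C dims 5,6; δ0: rk 4, SNF 1^4
Ȟ^0: (5−4)−0=1 ⇒ Z
Ȟ^1: (6−0)−4=2 ⇒ Z^2
Ȟ^2: (0−0)−0=0 ⇒ 0

Ȟ^0 = Z; Ȟ^1 = Z^2; Ȟ^2 = 0


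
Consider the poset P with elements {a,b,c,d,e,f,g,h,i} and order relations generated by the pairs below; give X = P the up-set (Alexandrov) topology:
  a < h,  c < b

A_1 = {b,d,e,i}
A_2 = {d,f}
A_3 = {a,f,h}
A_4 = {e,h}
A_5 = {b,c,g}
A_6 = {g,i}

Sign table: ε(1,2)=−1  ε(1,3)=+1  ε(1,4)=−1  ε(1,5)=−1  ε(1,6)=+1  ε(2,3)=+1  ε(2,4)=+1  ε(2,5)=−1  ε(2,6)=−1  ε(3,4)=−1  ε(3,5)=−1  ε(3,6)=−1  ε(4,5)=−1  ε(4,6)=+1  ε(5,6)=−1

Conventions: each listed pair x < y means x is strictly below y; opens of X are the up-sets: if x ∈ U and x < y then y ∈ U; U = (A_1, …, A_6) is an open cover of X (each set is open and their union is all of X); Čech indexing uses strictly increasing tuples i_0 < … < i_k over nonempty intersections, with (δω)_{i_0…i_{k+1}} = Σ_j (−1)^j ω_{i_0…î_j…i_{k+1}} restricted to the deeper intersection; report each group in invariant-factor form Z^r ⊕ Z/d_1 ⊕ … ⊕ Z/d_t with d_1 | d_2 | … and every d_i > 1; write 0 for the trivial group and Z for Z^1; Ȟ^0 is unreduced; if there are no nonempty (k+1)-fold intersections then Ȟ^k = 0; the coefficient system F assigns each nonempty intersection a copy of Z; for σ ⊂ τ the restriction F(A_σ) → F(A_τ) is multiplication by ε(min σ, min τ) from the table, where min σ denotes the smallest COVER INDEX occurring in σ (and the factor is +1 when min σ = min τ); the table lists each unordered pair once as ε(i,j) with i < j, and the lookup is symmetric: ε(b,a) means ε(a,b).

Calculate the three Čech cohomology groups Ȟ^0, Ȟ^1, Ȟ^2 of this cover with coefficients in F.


Ȟ^0 ≅ 0; Ȟ^1 ≅ Z ⊕ Z/2; Ȟ^2 ≅ 0

nerve simplices:
  A12={d} A14={e} A15={b} A16={i} A23={f} A34={h} A56={g}
C dims 6,7; δ0: rk 6, SNF 1^5·2
degree 0: 6−6−0 = 0 → Ȟ^0 ≅ 0
degree 1: 7−0−6 = 1 plus torsion [2] → Ȟ^1 ≅ Z ⊕ Z/2
degree 2: 0−0−0 = 0 → Ȟ^2 ≅ 0


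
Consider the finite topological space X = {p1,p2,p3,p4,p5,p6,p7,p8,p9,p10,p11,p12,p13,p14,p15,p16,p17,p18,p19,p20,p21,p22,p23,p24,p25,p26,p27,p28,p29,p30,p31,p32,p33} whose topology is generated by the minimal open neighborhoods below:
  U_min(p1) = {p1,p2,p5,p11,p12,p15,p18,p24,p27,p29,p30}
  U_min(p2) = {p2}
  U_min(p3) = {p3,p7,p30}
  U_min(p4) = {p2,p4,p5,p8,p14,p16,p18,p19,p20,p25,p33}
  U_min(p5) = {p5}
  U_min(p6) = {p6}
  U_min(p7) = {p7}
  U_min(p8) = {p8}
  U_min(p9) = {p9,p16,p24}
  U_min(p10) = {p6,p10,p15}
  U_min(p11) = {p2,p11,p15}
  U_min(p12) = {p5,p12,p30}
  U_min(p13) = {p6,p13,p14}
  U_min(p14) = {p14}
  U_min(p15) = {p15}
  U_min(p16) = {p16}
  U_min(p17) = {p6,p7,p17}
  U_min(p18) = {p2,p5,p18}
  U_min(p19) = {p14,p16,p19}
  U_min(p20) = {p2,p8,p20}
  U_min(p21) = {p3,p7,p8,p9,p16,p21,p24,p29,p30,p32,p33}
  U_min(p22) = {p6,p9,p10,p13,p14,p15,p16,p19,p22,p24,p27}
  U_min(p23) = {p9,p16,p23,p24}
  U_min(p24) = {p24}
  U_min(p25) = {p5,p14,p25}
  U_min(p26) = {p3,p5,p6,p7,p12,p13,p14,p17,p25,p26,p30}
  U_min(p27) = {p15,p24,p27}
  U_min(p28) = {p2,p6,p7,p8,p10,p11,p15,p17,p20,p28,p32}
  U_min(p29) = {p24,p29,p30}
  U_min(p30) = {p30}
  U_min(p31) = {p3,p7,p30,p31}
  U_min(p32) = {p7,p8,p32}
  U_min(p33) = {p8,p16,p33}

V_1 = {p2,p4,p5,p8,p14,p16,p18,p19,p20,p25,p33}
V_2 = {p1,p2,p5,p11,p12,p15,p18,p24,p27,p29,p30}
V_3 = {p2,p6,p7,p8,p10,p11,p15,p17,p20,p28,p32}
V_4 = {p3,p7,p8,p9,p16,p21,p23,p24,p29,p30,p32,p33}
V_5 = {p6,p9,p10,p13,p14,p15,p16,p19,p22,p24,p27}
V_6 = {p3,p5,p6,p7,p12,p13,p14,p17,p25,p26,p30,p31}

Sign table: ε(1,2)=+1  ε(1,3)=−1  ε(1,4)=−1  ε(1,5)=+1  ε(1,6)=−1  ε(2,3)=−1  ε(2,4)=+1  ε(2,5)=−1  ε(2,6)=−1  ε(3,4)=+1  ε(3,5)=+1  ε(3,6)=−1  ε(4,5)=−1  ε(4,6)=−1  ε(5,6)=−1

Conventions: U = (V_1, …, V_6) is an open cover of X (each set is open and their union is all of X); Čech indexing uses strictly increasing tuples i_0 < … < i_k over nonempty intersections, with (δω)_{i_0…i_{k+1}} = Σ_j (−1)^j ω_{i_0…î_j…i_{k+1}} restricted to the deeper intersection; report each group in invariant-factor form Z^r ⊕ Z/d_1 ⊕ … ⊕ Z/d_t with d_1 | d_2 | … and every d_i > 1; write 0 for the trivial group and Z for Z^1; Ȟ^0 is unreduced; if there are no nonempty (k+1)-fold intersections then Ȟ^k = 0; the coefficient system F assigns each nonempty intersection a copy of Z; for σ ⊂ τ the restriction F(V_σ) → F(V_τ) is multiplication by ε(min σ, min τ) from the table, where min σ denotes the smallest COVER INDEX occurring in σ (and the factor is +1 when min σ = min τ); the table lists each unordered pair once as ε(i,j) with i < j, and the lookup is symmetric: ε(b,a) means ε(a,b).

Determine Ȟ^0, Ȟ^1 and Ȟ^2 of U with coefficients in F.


Ȟ^0(U;F) ≅ 0, Ȟ^1(U;F) ≅ Z/2, Ȟ^2(U;F) ≅ Z

cover nerve:
  V12={p2,p5,p18} V13={p2,p8,p20} V14={p8,p16,p33} V15={p14,p16,p19} V16={p5,p14,p25} V23={p2,p11,p15} V24={p24,p29,p30} V25={p15,p24,p27} V26={p5,p12,p30} V34={p7,p8,p32} V35={p6,p10,p15} V36={p6,p7,p17} V45={p9,p16,p24} V46={p3,p7,p30} V56={p6,p13,p14}
  V123={p2} V126={p5} V134={p8} V145={p16} V156={p14} V235={p15} V245={p24} V246={p30} V346={p7} V356={p6}
C dims 6,15,10; δ0: rk 6, SNF 1^5·2; δ1: rk 9, SNF 1^9
Ȟ^0: (6−6)−0=0 ⇒ 0
Ȟ^1: (15−9)−6=0 plus torsion [2] ⇒ Z/2
Ȟ^2: (10−0)−9=1 ⇒ Z


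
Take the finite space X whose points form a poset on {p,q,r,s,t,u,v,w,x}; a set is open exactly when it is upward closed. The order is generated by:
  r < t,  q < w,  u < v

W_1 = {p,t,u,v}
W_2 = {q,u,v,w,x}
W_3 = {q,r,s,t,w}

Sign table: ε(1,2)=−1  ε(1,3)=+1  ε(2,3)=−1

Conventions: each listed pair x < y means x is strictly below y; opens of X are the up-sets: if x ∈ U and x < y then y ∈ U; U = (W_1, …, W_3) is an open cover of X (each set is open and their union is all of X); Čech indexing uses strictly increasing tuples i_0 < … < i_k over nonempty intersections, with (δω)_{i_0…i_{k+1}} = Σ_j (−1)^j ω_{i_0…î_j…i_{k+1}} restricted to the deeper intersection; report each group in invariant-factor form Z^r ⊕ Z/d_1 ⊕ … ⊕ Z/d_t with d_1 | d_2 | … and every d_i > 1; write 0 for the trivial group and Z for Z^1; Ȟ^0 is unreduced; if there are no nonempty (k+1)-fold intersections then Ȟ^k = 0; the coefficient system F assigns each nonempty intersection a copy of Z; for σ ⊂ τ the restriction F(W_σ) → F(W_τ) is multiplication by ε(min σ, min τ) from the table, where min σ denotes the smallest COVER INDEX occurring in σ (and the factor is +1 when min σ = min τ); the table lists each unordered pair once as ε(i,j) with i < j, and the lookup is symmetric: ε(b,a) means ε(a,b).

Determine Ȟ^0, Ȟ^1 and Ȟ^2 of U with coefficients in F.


Ȟ^0 = Z,  Ȟ^1 = Z,  Ȟ^2 = 0

nerve simplices:
  W12={u,v} W13={t} W23={q,w}
C dims 3,3; δ0: rk 2, SNF 1^2
degree 0: 3−2−0 = 1 → Ȟ^0 ≅ Z
degree 1: 3−0−2 = 1 → Ȟ^1 ≅ Z
degree 2: 0−0−0 = 0 → Ȟ^2 ≅ 0


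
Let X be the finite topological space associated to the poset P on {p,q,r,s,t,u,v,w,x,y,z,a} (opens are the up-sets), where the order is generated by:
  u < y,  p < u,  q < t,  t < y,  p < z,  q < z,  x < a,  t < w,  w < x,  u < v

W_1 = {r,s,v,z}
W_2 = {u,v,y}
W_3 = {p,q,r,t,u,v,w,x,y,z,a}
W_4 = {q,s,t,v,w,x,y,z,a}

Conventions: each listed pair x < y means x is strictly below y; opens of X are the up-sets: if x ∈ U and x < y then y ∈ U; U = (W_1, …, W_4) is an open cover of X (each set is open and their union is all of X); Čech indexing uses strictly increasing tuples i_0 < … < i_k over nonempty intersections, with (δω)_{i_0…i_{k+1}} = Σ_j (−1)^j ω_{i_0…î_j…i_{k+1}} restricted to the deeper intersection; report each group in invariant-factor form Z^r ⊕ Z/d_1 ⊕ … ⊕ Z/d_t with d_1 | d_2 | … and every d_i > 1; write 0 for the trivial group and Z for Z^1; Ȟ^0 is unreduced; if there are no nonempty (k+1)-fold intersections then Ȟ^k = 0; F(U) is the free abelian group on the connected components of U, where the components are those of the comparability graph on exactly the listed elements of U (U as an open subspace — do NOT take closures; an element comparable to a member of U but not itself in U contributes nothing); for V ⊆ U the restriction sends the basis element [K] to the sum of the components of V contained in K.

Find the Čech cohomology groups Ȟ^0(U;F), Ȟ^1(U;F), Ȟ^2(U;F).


nerve of the cover:
  W12={v} W13={r,v,z} W14={s,v,z} W23={u,v,y} W24={v,y} W34={q,t,v,w,x,y,z,a}
  W123={v} W124={v} W134={v,z} W234={v,y}
  W1234={v}
components per intersection:
  W1: {r} {s} {v} {z}
  W2: {u,v,y}
  W3: {p,q,t,u,v,w,x,y,z,a} {r}
  W4: {q,t,w,x,y,z,a} {s} {v}
  W12: {v}
  W13: {r} {v} {z}
  W14: {s} {v} {z}
  W23: {u,v,y}
  W24: {v} {y}
  W34: {q,t,w,x,y,z,a} {v}
  W123: {v}
  W124: {v}
  W134: {v} {z}
  W234: {v} {y}
  W1234: {v}
C dims 10,12,6,1; δ0: rk 7, SNF 1^7; δ1: rk 5, SNF 1^5; δ2: rk 1, SNF 1^1
Ȟ^0 = (10 − 7) − 0 = 3, so Ȟ^0 ≅ Z^3
Ȟ^1 = (12 − 5) − 7 = 0, so Ȟ^1 ≅ 0
Ȟ^2 = (6 − 1) − 5 = 0, so Ȟ^2 ≅ 0

Ȟ^0(U;F) ≅ Z^3; Ȟ^1(U;F) ≅ 0; Ȟ^2(U;F) ≅ 0


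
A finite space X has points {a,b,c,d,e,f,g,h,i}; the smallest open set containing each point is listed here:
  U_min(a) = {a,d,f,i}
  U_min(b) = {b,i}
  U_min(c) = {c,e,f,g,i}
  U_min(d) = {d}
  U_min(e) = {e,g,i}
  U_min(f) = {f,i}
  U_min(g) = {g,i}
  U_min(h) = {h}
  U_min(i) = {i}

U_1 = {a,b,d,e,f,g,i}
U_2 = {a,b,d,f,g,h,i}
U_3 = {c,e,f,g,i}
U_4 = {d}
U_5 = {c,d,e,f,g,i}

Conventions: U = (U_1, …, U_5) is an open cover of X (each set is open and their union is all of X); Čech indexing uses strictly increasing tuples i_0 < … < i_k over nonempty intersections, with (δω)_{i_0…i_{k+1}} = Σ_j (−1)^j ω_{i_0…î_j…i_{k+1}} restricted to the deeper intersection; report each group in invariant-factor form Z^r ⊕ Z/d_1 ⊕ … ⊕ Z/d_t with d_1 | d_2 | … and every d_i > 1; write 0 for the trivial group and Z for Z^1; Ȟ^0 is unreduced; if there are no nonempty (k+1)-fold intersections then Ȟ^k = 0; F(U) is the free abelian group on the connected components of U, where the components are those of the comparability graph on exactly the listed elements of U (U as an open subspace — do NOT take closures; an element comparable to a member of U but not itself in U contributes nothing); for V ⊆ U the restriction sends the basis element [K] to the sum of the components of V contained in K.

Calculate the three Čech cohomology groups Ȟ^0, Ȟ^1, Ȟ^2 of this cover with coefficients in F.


cover nerve:
  U12={a,b,d,f,g,i} U13={e,f,g,i} U14={d} U15={d,e,f,g,i} U23={f,g,i} U24={d} U25={d,f,g,i} U35={c,e,f,g,i} U45={d}
  U123={f,g,i} U124={d} U125={d,f,g,i} U135={e,f,g,i} U145={d} U235={f,g,i} U245={d}
  U1235={f,g,i} U1245={d}
components per intersection:
  U1: {a,b,d,e,f,g,i}
  U2: {a,b,d,f,g,i} {h}
  U3: {c,e,f,g,i}
  U4: {d}
  U5: {c,e,f,g,i} {d}
  U12: {a,b,d,f,g,i}
  U13: {e,f,g,i}
  U14: {d}
  U15: {d} {e,f,g,i}
  U23: {f,g,i}
  U24: {d}
  U25: {d} {f,g,i}
  U35: {c,e,f,g,i}
  U45: {d}
  U123: {f,g,i}
  U124: {d}
  U125: {d} {f,g,i}
  U135: {e,f,g,i}
  U145: {d}
  U235: {f,g,i}
  U245: {d}
  U1235: {f,g,i}
  U1245: {d}
C dims 7,11,8,2; δ0: rk 5, SNF 1^5; δ1: rk 6, SNF 1^6; δ2: rk 2, SNF 1^2
Ȟ^0: (7−5)−0=2 ⇒ Z^2
Ȟ^1: (11−6)−5=0 ⇒ 0
Ȟ^2: (8−2)−6=0 ⇒ 0

Ȟ^0 ≅ Z^2; Ȟ^1 ≅ 0; Ȟ^2 ≅ 0


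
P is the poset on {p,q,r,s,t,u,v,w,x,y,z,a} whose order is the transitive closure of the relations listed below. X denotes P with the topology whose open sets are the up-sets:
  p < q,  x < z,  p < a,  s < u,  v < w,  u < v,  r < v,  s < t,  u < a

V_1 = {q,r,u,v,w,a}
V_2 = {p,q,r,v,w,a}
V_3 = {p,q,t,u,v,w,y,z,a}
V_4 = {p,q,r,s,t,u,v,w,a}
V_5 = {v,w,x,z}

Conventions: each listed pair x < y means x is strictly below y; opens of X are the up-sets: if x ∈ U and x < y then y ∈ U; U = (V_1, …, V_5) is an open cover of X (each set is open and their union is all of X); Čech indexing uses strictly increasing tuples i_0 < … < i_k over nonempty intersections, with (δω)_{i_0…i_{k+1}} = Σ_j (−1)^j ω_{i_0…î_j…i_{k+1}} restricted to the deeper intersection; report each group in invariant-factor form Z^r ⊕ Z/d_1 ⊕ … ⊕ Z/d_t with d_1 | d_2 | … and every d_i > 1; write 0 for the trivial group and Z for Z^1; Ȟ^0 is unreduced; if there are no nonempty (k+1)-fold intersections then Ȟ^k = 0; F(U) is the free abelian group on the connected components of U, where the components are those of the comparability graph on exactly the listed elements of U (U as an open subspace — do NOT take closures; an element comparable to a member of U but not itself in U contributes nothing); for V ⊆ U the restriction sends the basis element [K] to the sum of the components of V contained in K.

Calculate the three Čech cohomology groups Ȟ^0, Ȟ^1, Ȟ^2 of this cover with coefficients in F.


intersection data:
  V12={q,r,v,w,a} V13={q,u,v,w,a} V14={q,r,u,v,w,a} V15={v,w} V23={p,q,v,w,a} V24={p,q,r,v,w,a} V25={v,w} V34={p,q,t,u,v,w,a} V35={v,w,z} V45={v,w}
  V123={q,v,w,a} V124={q,r,v,w,a} V125={v,w} V134={q,u,v,w,a} V135={v,w} V145={v,w} V234={p,q,v,w,a} V235={v,w} V245={v,w} V345={v,w}
  V1234={q,v,w,a} V1235={v,w} V1245={v,w} V1345={v,w} V2345={v,w}
  V12345={v,w}
components per intersection:
  V1: {q} {r,u,v,w,a}
  V2: {p,q,a} {r,v,w}
  V3: {p,q,u,v,w,a} {t} {y} {z}
  V4: {p,q,r,s,t,u,v,w,a}
  V5: {v,w} {x,z}
  V12: {q} {r,v,w} {a}
  V13: {q} {u,v,w,a}
  V14: {q} {r,u,v,w,a}
  V15: {v,w}
  V23: {p,q,a} {v,w}
  V24: {p,q,a} {r,v,w}
  V25: {v,w}
  V34: {p,q,u,v,w,a} {t}
  V35: {v,w} {z}
  V45: {v,w}
  V123: {q} {v,w} {a}
  V124: {q} {r,v,w} {a}
  V125: {v,w}
  V134: {q} {u,v,w,a}
  V135: {v,w}
  V145: {v,w}
  V234: {p,q,a} {v,w}
  V235: {v,w}
  V245: {v,w}
  V345: {v,w}
  V1234: {q} {v,w} {a}
  V1235: {v,w}
  V1245: {v,w}
  V1345: {v,w}
  V2345: {v,w}
  V12345: {v,w}
C dims 11,18,16,7; δ0: rk 8, SNF 1^8; δ1: rk 10, SNF 1^10; δ2: rk 6, SNF 1^6
Ȟ^0 = (11 − 8) − 0 = 3, so Ȟ^0 ≅ Z^3
Ȟ^1 = (18 − 10) − 8 = 0, so Ȟ^1 ≅ 0
Ȟ^2 = (16 − 6) − 10 = 0, so Ȟ^2 ≅ 0

Ȟ^0 ≅ Z^3, Ȟ^1 ≅ 0 and Ȟ^2 ≅ 0


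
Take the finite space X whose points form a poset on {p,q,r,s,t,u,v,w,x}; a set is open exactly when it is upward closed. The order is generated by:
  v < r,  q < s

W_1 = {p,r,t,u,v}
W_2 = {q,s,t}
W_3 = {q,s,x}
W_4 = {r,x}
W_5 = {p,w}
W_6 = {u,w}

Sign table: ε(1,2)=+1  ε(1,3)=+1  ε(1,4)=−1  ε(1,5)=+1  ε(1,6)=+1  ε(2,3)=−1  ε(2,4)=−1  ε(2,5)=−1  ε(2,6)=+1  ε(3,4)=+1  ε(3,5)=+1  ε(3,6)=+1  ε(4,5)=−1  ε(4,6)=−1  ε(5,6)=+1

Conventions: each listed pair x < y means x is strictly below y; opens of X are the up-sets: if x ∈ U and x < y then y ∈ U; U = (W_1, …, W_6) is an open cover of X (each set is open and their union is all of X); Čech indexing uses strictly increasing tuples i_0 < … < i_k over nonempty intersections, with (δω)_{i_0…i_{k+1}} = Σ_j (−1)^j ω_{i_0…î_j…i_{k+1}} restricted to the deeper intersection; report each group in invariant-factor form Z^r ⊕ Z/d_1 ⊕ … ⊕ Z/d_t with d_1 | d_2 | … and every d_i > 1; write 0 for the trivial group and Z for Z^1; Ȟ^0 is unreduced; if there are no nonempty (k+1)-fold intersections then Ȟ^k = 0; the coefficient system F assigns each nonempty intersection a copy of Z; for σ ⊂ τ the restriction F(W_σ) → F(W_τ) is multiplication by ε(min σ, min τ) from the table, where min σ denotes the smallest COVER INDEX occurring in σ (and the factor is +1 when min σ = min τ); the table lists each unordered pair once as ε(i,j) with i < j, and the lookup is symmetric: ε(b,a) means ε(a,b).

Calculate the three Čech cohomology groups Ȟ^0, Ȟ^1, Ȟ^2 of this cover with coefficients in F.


Ȟ^0(U;F) ≅ Z, Ȟ^1(U;F) ≅ Z^2, Ȟ^2(U;F) ≅ 0

nerve of the cover:
  W12={t} W14={r} W15={p} W16={u} W23={q,s} W34={x} W56={w}
C dims 6,7; δ0: rk 5, SNF 1^5
Ȟ^0 = (6 − 5) − 0 = 1, so Ȟ^0 ≅ Z
Ȟ^1 = (7 − 0) − 5 = 2, so Ȟ^1 ≅ Z^2
Ȟ^2 = (0 − 0) − 0 = 0, so Ȟ^2 ≅ 0


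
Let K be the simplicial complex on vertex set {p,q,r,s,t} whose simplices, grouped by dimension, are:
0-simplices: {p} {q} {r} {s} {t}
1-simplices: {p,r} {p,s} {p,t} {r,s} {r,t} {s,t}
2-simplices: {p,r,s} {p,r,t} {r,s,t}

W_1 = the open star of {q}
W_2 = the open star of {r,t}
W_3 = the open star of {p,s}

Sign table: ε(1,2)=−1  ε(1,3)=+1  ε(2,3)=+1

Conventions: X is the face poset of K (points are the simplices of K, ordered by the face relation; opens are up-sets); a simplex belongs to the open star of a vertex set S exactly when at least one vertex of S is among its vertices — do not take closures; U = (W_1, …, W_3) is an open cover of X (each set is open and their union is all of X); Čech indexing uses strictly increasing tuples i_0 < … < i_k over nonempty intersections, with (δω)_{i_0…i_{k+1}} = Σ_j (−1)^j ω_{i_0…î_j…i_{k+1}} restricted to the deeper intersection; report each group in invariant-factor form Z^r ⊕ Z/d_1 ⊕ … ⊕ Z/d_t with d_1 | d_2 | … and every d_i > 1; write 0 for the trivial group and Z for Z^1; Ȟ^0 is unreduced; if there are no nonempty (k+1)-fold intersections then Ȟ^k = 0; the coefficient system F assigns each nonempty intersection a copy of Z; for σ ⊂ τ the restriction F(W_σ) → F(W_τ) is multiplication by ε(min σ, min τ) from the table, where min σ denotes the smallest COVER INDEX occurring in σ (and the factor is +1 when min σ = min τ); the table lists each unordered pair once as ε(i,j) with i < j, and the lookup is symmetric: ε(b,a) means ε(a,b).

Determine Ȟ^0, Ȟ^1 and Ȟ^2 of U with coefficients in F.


Ȟ^0(U;F) ≅ Z^2, Ȟ^1(U;F) ≅ 0, Ȟ^2(U;F) ≅ 0

cover nerve:
  W1={{q}} W2={{r},{t},{p,r},{p,t},{r,s},{r,t},{s,t},{p,r,s},{p,r,t},{r,s,t}} W3={{p},{s},{p,r},{p,s},{p,t},{r,s},{s,t},{p,r,s},{p,r,t},{r,s,t}}
  W23={{p,r},{p,t},{r,s},{s,t},{p,r,s},{p,r,t},{r,s,t}}
C dims 3,1; δ0: rk 1, SNF 1^1
Ȟ^0: (3−1)−0=2 ⇒ Z^2
Ȟ^1: (1−0)−1=0 ⇒ 0
Ȟ^2: (0−0)−0=0 ⇒ 0


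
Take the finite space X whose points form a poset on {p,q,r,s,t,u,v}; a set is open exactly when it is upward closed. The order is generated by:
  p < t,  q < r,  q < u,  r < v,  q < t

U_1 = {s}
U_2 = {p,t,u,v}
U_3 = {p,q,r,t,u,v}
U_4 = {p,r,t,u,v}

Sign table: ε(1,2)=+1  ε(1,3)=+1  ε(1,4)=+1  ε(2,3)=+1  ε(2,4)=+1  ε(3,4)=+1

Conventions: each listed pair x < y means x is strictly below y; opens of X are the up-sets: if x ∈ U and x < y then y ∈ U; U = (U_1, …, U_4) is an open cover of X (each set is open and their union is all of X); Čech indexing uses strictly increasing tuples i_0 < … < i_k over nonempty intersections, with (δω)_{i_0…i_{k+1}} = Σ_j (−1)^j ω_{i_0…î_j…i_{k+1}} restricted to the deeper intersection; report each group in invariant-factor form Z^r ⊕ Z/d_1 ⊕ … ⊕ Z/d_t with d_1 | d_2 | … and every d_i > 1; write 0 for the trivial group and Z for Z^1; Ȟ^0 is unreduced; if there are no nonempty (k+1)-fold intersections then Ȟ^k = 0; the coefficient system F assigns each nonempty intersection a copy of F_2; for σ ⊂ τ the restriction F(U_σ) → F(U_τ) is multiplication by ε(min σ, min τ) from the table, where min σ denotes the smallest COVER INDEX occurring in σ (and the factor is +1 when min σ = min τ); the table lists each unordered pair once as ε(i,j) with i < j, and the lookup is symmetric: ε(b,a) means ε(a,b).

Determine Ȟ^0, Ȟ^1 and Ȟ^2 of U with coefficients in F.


Ȟ^0 ≅ Z/2 ⊕ Z/2, Ȟ^1 ≅ 0, Ȟ^2 ≅ 0

nerve simplices:
  U23={p,t,u,v} U24={p,t,u,v} U34={p,r,t,u,v}
  U234={p,t,u,v}
C dims 4,3,1; δ0: rk_F2 2; δ1: rk_F2 1
degree 0: 4−2−0 = 2 → Ȟ^0 ≅ Z/2 ⊕ Z/2
degree 1: 3−1−2 = 0 → Ȟ^1 ≅ 0
degree 2: 1−0−1 = 0 → Ȟ^2 ≅ 0


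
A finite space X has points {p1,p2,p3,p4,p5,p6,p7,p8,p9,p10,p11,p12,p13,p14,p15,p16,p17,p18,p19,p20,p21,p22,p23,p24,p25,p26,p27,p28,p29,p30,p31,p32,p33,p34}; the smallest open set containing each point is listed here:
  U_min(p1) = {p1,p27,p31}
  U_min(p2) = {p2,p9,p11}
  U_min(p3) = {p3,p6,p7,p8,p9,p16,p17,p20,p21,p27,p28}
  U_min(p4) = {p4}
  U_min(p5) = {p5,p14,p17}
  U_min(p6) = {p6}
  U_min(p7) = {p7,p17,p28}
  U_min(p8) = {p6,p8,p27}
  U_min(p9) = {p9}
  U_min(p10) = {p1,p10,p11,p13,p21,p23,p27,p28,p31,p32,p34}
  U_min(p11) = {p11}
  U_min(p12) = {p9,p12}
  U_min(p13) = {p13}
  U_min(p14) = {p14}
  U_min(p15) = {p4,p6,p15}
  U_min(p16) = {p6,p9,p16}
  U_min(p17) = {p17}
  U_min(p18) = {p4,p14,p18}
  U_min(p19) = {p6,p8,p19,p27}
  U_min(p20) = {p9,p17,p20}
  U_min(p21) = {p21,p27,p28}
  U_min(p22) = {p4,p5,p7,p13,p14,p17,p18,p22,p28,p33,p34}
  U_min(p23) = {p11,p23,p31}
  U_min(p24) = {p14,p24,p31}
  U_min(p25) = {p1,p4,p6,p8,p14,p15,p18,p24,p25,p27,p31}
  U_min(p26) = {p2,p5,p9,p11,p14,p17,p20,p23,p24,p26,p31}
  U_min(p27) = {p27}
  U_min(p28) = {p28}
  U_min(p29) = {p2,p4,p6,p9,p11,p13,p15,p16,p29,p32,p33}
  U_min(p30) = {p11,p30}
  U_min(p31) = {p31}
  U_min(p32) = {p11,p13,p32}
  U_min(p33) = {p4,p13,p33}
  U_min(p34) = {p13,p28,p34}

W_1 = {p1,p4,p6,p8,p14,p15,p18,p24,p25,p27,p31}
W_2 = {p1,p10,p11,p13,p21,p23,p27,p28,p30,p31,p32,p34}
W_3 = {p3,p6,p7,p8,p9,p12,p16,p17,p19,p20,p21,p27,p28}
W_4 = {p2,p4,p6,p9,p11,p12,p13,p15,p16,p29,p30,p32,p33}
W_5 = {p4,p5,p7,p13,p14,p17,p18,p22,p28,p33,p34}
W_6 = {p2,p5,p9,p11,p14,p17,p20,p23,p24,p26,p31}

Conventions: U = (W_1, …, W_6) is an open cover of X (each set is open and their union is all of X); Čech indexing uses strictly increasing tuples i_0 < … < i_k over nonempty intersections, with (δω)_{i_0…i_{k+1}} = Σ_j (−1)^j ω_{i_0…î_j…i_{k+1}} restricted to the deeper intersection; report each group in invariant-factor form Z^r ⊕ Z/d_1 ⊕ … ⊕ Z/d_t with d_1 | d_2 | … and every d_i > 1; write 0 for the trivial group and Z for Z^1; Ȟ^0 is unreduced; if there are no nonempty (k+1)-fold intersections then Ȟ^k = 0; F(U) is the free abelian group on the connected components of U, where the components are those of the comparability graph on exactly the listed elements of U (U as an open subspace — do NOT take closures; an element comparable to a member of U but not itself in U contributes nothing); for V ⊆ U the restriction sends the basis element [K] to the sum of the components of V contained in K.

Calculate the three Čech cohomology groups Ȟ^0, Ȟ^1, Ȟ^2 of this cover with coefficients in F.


intersection data:
  W12={p1,p27,p31} W13={p6,p8,p27} W14={p4,p6,p15} W15={p4,p14,p18} W16={p14,p24,p31} W23={p21,p27,p28} W24={p11,p13,p30,p32} W25={p13,p28,p34} W26={p11,p23,p31} W34={p6,p9,p12,p16} W35={p7,p17,p28} W36={p9,p17,p20} W45={p4,p13,p33} W46={p2,p9,p11} W56={p5,p14,p17}
  W123={p27} W126={p31} W134={p6} W145={p4} W156={p14} W235={p28} W245={p13} W246={p11} W346={p9} W356={p17}
components per intersection:
  W1: {p1,p4,p6,p8,p14,p15,p18,p24,p25,p27,p31}
  W2: {p1,p10,p11,p13,p21,p23,p27,p28,p30,p31,p32,p34}
  W3: {p3,p6,p7,p8,p9,p12,p16,p17,p19,p20,p21,p27,p28}
  W4: {p2,p4,p6,p9,p11,p12,p13,p15,p16,p29,p30,p32,p33}
  W5: {p4,p5,p7,p13,p14,p17,p18,p22,p28,p33,p34}
  W6: {p2,p5,p9,p11,p14,p17,p20,p23,p24,p26,p31}
  W12: {p1,p27,p31}
  W13: {p6,p8,p27}
  W14: {p4,p6,p15}
  W15: {p4,p14,p18}
  W16: {p14,p24,p31}
  W23: {p21,p27,p28}
  W24: {p11,p13,p30,p32}
  W25: {p13,p28,p34}
  W26: {p11,p23,p31}
  W34: {p6,p9,p12,p16}
  W35: {p7,p17,p28}
  W36: {p9,p17,p20}
  W45: {p4,p13,p33}
  W46: {p2,p9,p11}
  W56: {p5,p14,p17}
  W123: {p27}
  W126: {p31}
  W134: {p6}
  W145: {p4}
  W156: {p14}
  W235: {p28}
  W245: {p13}
  W246: {p11}
  W346: {p9}
  W356: {p17}
C dims 6,15,10; δ0: rk 5, SNF 1^5; δ1: rk 10, SNF 1^9·2
Ȟ^0 = (6 − 5) − 0 = 1, so Ȟ^0 ≅ Z
Ȟ^1 = (15 − 10) − 5 = 0, so Ȟ^1 ≅ 0
Ȟ^2 = (10 − 0) − 10 = 0 plus torsion [2], so Ȟ^2 ≅ Z/2

Ȟ^0 = Z; Ȟ^1 = 0; Ȟ^2 = Z/2


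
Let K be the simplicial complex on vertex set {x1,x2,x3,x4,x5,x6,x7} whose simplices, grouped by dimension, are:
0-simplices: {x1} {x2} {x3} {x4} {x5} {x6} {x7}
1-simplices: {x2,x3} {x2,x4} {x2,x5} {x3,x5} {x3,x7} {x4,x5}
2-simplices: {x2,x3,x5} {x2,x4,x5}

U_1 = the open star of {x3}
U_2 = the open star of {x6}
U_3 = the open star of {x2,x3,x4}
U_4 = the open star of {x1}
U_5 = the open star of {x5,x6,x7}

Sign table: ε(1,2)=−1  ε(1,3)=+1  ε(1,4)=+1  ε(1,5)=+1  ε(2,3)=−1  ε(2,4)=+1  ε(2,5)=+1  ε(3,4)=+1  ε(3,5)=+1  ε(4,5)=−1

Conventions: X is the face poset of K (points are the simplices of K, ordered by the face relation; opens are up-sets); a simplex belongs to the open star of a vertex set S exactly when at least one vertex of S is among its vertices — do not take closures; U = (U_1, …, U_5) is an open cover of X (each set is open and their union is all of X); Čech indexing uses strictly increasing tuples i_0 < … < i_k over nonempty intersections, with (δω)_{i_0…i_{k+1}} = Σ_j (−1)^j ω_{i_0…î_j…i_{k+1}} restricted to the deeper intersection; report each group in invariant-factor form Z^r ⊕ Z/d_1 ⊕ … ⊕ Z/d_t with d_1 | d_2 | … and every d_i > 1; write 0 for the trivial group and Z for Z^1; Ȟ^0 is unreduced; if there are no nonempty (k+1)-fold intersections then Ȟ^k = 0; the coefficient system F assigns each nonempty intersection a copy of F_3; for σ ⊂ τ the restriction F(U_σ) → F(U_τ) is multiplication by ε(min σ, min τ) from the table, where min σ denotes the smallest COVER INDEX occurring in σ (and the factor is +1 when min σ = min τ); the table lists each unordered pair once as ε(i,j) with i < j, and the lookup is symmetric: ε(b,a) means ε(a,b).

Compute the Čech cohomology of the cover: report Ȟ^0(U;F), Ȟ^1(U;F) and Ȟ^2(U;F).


Ȟ^0 = Z/3 ⊕ Z/3; Ȟ^1 = 0; Ȟ^2 = 0

cover nerve:
  U1={{x3},{x2,x3},{x3,x5},{x3,x7},{x2,x3,x5}} U2={{x6}} U3={{x2},{x3},{x4},{x2,x3},{x2,x4},{x2,x5},{x3,x5},{x3,x7},{x4,x5},{x2,x3,x5},{x2,x4,x5}} U4={{x1}} U5={{x5},{x6},{x7},{x2,x5},{x3,x5},{x3,x7},{x4,x5},{x2,x3,x5},{x2,x4,x5}}
  U13={{x3},{x2,x3},{x3,x5},{x3,x7},{x2,x3,x5}} U15={{x3,x5},{x3,x7},{x2,x3,x5}} U25={{x6}} U35={{x2,x5},{x3,x5},{x3,x7},{x4,x5},{x2,x3,x5},{x2,x4,x5}}
  U135={{x3,x5},{x3,x7},{x2,x3,x5}}
C dims 5,4,1; δ0: rk_F3 3; δ1: rk_F3 1
Ȟ^0: (5−3)−0=2 ⇒ Z/3 ⊕ Z/3
Ȟ^1: (4−1)−3=0 ⇒ 0
Ȟ^2: (1−0)−1=0 ⇒ 0


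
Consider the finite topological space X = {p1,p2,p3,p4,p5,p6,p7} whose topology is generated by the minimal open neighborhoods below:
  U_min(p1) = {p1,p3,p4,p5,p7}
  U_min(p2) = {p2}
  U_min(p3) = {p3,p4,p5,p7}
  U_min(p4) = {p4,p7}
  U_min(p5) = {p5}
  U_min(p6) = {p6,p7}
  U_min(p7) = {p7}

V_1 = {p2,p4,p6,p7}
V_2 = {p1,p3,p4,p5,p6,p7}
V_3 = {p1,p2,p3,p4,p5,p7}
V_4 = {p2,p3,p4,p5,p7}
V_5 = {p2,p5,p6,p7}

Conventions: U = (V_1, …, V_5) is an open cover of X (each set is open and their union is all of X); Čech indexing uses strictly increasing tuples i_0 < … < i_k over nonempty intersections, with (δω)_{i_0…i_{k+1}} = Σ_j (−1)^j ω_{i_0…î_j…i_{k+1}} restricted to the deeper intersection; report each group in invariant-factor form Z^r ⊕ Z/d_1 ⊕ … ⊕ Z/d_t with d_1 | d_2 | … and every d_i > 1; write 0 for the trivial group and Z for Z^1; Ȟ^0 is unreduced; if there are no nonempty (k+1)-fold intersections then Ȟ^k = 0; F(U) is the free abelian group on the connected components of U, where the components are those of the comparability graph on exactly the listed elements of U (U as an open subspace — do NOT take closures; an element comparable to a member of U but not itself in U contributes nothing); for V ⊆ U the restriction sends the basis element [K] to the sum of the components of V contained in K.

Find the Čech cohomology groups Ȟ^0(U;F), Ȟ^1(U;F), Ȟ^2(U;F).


nerve simplices:
  V12={p4,p6,p7} V13={p2,p4,p7} V14={p2,p4,p7} V15={p2,p6,p7} V23={p1,p3,p4,p5,p7} V24={p3,p4,p5,p7} V25={p5,p6,p7} V34={p2,p3,p4,p5,p7} V35={p2,p5,p7} V45={p2,p5,p7}
  V123={p4,p7} V124={p4,p7} V125={p6,p7} V134={p2,p4,p7} V135={p2,p7} V145={p2,p7} V234={p3,p4,p5,p7} V235={p5,p7} V245={p5,p7} V345={p2,p5,p7}
  V1234={p4,p7} V1235={p7} V1245={p7} V1345={p2,p7} V2345={p5,p7}
  V12345={p7}
components per intersection:
  V1: {p2} {p4,p6,p7}
  V2: {p1,p3,p4,p5,p6,p7}
  V3: {p1,p3,p4,p5,p7} {p2}
  V4: {p2} {p3,p4,p5,p7}
  V5: {p2} {p5} {p6,p7}
  V12: {p4,p6,p7}
  V13: {p2} {p4,p7}
  V14: {p2} {p4,p7}
  V15: {p2} {p6,p7}
  V23: {p1,p3,p4,p5,p7}
  V24: {p3,p4,p5,p7}
  V25: {p5} {p6,p7}
  V34: {p2} {p3,p4,p5,p7}
  V35: {p2} {p5} {p7}
  V45: {p2} {p5} {p7}
  V123: {p4,p7}
  V124: {p4,p7}
  V125: {p6,p7}
  V134: {p2} {p4,p7}
  V135: {p2} {p7}
  V145: {p2} {p7}
  V234: {p3,p4,p5,p7}
  V235: {p5} {p7}
  V245: {p5} {p7}
  V345: {p2} {p5} {p7}
  V1234: {p4,p7}
  V1235: {p7}
  V1245: {p7}
  V1345: {p2} {p7}
  V2345: {p5} {p7}
  V12345: {p7}
C dims 10,19,17,7; δ0: rk 8, SNF 1^8; δ1: rk 11, SNF 1^11; δ2: rk 6, SNF 1^6
degree 0: 10−8−0 = 2 → Ȟ^0 ≅ Z^2
degree 1: 19−11−8 = 0 → Ȟ^1 ≅ 0
degree 2: 17−6−11 = 0 → Ȟ^2 ≅ 0

Ȟ^0(U;F) ≅ Z^2, Ȟ^1(U;F) ≅ 0, Ȟ^2(U;F) ≅ 0


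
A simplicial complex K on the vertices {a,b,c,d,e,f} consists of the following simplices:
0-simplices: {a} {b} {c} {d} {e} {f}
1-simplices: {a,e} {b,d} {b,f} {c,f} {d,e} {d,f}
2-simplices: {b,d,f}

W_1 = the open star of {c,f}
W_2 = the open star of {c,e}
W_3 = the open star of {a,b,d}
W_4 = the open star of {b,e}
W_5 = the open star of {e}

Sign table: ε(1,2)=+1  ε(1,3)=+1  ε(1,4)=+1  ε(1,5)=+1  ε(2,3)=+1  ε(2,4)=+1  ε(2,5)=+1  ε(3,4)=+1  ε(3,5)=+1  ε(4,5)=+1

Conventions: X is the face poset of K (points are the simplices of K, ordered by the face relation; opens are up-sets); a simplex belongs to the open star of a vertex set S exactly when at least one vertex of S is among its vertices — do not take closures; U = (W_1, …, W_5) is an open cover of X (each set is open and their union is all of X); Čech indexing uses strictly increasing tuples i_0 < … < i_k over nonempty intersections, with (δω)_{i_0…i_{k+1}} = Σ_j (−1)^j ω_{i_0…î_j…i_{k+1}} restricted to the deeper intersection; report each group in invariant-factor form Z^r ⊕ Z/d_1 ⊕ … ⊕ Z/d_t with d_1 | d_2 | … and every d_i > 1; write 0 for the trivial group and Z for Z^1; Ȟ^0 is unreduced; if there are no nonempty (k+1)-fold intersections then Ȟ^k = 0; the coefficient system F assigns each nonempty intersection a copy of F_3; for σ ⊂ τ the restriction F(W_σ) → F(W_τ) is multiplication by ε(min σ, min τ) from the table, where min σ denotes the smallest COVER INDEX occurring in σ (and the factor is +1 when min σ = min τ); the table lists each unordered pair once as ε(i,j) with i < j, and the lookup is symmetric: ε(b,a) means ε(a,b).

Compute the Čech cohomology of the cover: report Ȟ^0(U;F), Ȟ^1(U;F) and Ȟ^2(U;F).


nerve simplices:
  W1={{c},{f},{b,f},{c,f},{d,f},{b,d,f}} W2={{c},{e},{a,e},{c,f},{d,e}} W3={{a},{b},{d},{a,e},{b,d},{b,f},{d,e},{d,f},{b,d,f}} W4={{b},{e},{a,e},{b,d},{b,f},{d,e},{b,d,f}} W5={{e},{a,e},{d,e}}
  W12={{c},{c,f}} W13={{b,f},{d,f},{b,d,f}} W14={{b,f},{b,d,f}} W23={{a,e},{d,e}} W24={{e},{a,e},{d,e}} W25={{e},{a,e},{d,e}} W34={{b},{a,e},{b,d},{b,f},{d,e},{b,d,f}} W35={{a,e},{d,e}} W45={{e},{a,e},{d,e}}
  W134={{b,f},{b,d,f}} W234={{a,e},{d,e}} W235={{a,e},{d,e}} W245={{e},{a,e},{d,e}} W345={{a,e},{d,e}}
  W2345={{a,e},{d,e}}
C dims 5,9,5,1; δ0: rk_F3 4; δ1: rk_F3 4; δ2: rk_F3 1
degree 0: 5−4−0 = 1 → Ȟ^0 ≅ Z/3
degree 1: 9−4−4 = 1 → Ȟ^1 ≅ Z/3
degree 2: 5−1−4 = 0 → Ȟ^2 ≅ 0

Ȟ^0 ≅ Z/3, Ȟ^1 ≅ Z/3 and Ȟ^2 ≅ 0


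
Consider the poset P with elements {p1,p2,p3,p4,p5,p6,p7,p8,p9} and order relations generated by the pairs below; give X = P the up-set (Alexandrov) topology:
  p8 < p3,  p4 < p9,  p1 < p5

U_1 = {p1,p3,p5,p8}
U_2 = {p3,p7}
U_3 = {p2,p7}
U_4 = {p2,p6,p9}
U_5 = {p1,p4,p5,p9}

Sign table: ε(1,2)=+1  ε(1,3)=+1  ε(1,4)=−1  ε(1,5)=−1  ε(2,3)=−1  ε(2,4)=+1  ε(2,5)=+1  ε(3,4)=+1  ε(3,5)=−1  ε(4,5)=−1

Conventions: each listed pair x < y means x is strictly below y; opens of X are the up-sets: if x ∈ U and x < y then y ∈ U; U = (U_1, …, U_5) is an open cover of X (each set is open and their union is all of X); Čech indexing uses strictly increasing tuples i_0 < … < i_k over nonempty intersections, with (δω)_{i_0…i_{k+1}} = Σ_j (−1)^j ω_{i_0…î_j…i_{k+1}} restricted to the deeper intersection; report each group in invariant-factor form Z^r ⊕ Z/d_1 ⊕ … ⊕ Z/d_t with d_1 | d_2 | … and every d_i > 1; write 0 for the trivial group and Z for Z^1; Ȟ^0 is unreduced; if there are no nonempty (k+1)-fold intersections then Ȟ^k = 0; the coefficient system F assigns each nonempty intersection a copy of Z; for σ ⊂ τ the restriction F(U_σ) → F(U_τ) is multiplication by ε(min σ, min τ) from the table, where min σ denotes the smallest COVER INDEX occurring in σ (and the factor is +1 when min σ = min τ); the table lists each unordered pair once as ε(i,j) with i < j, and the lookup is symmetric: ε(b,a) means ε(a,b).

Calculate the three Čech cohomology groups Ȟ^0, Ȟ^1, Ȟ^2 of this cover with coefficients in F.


intersection data:
  U12={p3} U15={p1,p5} U23={p7} U34={p2} U45={p9}
C dims 5,5; δ0: rk 5, SNF 1^4·2
Ȟ^0 = (5 − 5) − 0 = 0, so Ȟ^0 ≅ 0
Ȟ^1 = (5 − 0) − 5 = 0 plus torsion [2], so Ȟ^1 ≅ Z/2
Ȟ^2 = (0 − 0) − 0 = 0, so Ȟ^2 ≅ 0

Ȟ^0 ≅ 0,  Ȟ^1 ≅ Z/2,  Ȟ^2 ≅ 0


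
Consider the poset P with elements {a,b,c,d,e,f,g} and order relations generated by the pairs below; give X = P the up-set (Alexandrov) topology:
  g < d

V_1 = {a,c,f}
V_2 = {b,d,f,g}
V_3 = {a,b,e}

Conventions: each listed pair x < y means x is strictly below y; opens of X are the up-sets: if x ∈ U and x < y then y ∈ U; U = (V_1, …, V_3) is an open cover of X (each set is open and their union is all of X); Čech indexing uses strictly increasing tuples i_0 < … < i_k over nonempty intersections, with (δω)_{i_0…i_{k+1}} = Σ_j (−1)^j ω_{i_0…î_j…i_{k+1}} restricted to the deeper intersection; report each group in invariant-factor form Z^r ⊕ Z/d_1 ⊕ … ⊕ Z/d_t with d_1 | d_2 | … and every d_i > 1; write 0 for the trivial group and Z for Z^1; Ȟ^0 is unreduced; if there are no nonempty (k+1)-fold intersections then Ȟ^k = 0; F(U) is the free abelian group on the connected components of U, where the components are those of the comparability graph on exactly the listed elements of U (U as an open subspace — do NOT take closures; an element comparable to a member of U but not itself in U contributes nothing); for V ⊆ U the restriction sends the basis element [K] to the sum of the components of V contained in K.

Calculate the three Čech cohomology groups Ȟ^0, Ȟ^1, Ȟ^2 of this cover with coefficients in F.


Ȟ^0(U;F) ≅ Z^6, Ȟ^1(U;F) ≅ 0 and Ȟ^2(U;F) ≅ 0

nonempty overlaps:
  V12={f} V13={a} V23={b}
components per intersection:
  V1: {a} {c} {f}
  V2: {b} {d,g} {f}
  V3: {a} {b} {e}
  V12: {f}
  V13: {a}
  V23: {b}
C dims 9,3; δ0: rk 3, SNF 1^3
degree 0: 9−3−0 = 6 → Ȟ^0 ≅ Z^6
degree 1: 3−0−3 = 0 → Ȟ^1 ≅ 0
degree 2: 0−0−0 = 0 → Ȟ^2 ≅ 0


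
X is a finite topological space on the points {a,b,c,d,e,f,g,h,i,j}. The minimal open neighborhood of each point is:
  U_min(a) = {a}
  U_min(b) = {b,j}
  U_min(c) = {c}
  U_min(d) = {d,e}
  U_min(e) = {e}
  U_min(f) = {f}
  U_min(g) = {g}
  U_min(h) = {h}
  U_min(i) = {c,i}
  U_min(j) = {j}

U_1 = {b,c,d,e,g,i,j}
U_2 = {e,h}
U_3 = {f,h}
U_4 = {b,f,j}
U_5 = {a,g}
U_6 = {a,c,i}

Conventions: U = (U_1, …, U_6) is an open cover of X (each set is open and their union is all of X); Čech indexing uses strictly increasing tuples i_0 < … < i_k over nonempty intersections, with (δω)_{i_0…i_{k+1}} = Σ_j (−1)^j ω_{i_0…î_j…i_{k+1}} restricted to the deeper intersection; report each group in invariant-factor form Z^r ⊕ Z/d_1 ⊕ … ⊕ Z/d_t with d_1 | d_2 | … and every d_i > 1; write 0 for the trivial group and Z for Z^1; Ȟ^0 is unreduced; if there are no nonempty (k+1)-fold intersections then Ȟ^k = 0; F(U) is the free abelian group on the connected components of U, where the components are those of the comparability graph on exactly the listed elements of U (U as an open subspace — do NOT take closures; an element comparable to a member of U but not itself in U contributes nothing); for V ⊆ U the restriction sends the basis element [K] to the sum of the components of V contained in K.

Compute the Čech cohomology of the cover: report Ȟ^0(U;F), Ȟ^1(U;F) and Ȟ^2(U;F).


nerve of the cover:
  U12={e} U14={b,j} U15={g} U16={c,i} U23={h} U34={f} U56={a}
components per intersection:
  U1: {b,j} {c,i} {d,e} {g}
  U2: {e} {h}
  U3: {f} {h}
  U4: {b,j} {f}
  U5: {a} {g}
  U6: {a} {c,i}
  U12: {e}
  U14: {b,j}
  U15: {g}
  U16: {c,i}
  U23: {h}
  U34: {f}
  U56: {a}
C dims 14,7; δ0: rk 7, SNF 1^7
Ȟ^0 = (14 − 7) − 0 = 7, so Ȟ^0 ≅ Z^7
Ȟ^1 = (7 − 0) − 7 = 0, so Ȟ^1 ≅ 0
Ȟ^2 = (0 − 0) − 0 = 0, so Ȟ^2 ≅ 0

Ȟ^0(U;F) ≅ Z^7, Ȟ^1(U;F) ≅ 0, Ȟ^2(U;F) ≅ 0


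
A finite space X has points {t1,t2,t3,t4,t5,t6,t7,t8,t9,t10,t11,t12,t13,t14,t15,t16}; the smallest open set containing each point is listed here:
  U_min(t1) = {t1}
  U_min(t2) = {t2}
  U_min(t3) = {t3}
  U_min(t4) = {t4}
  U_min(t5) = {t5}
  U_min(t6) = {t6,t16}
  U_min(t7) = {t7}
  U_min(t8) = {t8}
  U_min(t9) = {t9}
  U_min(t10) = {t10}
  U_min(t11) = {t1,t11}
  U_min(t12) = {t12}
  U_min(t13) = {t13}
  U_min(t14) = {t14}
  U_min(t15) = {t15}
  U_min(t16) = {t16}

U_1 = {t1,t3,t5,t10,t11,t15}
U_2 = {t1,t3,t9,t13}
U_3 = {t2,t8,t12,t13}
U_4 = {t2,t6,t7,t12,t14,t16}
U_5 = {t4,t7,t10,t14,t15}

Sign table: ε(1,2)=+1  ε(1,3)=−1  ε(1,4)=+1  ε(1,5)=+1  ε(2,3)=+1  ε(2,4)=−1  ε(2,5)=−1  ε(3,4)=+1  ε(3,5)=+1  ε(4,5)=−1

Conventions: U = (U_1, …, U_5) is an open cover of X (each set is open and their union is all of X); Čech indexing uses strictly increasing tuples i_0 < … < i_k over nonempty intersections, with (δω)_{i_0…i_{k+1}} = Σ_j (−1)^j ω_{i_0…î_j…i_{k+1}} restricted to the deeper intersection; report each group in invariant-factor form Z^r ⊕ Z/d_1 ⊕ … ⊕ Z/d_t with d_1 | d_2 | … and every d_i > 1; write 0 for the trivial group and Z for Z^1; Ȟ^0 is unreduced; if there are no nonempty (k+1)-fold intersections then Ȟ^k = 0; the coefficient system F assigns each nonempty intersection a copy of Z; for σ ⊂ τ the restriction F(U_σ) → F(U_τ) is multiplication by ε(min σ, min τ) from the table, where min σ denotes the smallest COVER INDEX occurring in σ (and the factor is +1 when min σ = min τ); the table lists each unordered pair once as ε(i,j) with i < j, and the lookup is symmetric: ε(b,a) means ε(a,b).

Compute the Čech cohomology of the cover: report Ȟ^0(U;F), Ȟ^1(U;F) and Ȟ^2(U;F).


nerve simplices:
  U12={t1,t3} U15={t10,t15} U23={t13} U34={t2,t12} U45={t7,t14}
C dims 5,5; δ0: rk 5, SNF 1^4·2
degree 0: 5−5−0 = 0 → Ȟ^0 ≅ 0
degree 1: 5−0−5 = 0 plus torsion [2] → Ȟ^1 ≅ Z/2
degree 2: 0−0−0 = 0 → Ȟ^2 ≅ 0

Ȟ^0 = 0,  Ȟ^1 = Z/2,  Ȟ^2 = 0
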